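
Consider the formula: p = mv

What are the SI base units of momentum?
Units of each symbol in p = mv:
  m (mass): kg
  v (velocity): m/s

Multiplying the contributions: [kg] · [m/s]
Adding exponents of each base unit: kg: 1, m: 1, s: -1
SI base units of momentum: kg·m/s

Answer: kg·m/s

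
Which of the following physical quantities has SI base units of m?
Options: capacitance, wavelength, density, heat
Checking the SI base units of each option:
  capacitance (C = Q/V): s⁴·A²/(kg·m²)  ✗
  wavelength (λ = v/f): m  ✓ matches
  density (ρ = m/V): kg/m³  ✗
  heat (Q = mcΔT): kg·m²/s²  ✗

Only wavelength has units m.

Answer: wavelength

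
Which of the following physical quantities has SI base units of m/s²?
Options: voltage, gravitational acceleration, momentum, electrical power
Checking the SI base units of each option:
  voltage (V = IR): kg·m²/(s³·A)  ✗
  gravitational acceleration (g = GM/r²): m/s²  ✓ matches
  momentum (p = mv): kg·m/s  ✗
  electrical power (P = IV): kg·m²/s³  ✗

Only gravitational acceleration has units m/s².

Answer: gravitational acceleration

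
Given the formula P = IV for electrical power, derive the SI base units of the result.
Units of each symbol in P = IV:
  I (current): A
  V (voltage, in volts): kg·m²/(s³·A)

Multiplying the contributions: [A] · [kg·m²/(s³·A)]
Adding exponents of each base unit: kg: 1, m: 2, s: -3
SI base units of electrical power: kg·m²/s³

Answer: kg·m²/s³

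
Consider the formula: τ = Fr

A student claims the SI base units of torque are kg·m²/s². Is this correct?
Units of each symbol in τ = Fr:
  F (force): kg·m/s²
  r (lever arm): m

Multiplying the contributions: [kg·m/s²] · [m]
Adding exponents of each base unit: kg: 1, m: 2, s: -2
SI base units of torque: kg·m²/s²

The claimed units kg·m²/s² match the derived units, so the claim is correct.

Answer: Yes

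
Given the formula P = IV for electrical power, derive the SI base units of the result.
Units of each symbol in P = IV:
  I (current): A
  V (voltage, in volts): kg·m²/(s³·A)

Multiplying the contributions: [A] · [kg·m²/(s³·A)]
Adding exponents of each base unit: kg: 1, m: 2, s: -3
SI base units of electrical power: kg·m²/s³

Answer: kg·m²/s³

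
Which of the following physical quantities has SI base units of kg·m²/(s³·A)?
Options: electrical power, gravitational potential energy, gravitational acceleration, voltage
Checking the SI base units of each option:
  electrical power (P = IV): kg·m²/s³  ✗
  gravitational potential energy (U = -GMm/r): kg·m²/s²  ✗
  gravitational acceleration (g = GM/r²): m/s²  ✗
  voltage (V = IR): kg·m²/(s³·A)  ✓ matches

Only voltage has units kg·m²/(s³·A).

Answer: voltage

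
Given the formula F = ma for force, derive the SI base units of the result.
Units of each symbol in F = ma:
  m (mass): kg
  a (acceleration): m/s²

Multiplying the contributions: [kg] · [m/s²]
Adding exponents of each base unit: kg: 1, m: 1, s: -2
SI base units of force: kg·m/s²

Answer: kg·m/s²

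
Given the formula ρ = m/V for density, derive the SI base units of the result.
Units of each symbol in ρ = m/V:
  m (mass): kg
  V (volume): m³  → in the denominator, contributes 1/m³

Multiplying the contributions: [kg] · [1/m³]
Adding exponents of each base unit: kg: 1, m: -3
SI base units of density: kg/m³

Answer: kg/m³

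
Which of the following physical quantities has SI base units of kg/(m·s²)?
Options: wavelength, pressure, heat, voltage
Checking the SI base units of each option:
  wavelength (λ = v/f): m  ✗
  pressure (P = F/A): kg/(m·s²)  ✓ matches
  heat (Q = mcΔT): kg·m²/s²  ✗
  voltage (V = IR): kg·m²/(s³·A)  ✗

Only pressure has units kg/(m·s²).

Answer: pressure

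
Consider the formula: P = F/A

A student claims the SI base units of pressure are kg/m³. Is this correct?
Units of each symbol in P = F/A:
  F (force): kg·m/s²
  A (area): m²  → in the denominator, contributes 1/m²

Multiplying the contributions: [kg·m/s²] · [1/m²]
Adding exponents of each base unit: kg: 1, m: -1, s: -2
SI base units of pressure: kg/(m·s²)

The claimed units kg/m³ (exponents kg: 1, m: -3) do not match the derived units kg/(m·s²) (exponents kg: 1, m: -1, s: -2), so the claim is incorrect.

Answer: No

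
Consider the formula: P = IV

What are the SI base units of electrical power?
Units of each symbol in P = IV:
  I (current): A
  V (voltage, in volts): kg·m²/(s³·A)

Multiplying the contributions: [A] · [kg·m²/(s³·A)]
Adding exponents of each base unit: kg: 1, m: 2, s: -3
SI base units of electrical power: kg·m²/s³

Answer: kg·m²/s³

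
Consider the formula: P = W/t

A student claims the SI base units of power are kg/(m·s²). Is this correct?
Units of each symbol in P = W/t:
  W (work): kg·m²/s²
  t (time): s  → in the denominator, contributes 1/s

Multiplying the contributions: [kg·m²/s²] · [1/s]
Adding exponents of each base unit: kg: 1, m: 2, s: -3
SI base units of power: kg·m²/s³

The claimed units kg/(m·s²) (exponents kg: 1, m: -1, s: -2) do not match the derived units kg·m²/s³ (exponents kg: 1, m: 2, s: -3), so the claim is incorrect.

Answer: No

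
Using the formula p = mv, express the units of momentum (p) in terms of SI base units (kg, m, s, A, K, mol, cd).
Units of each symbol in p = mv:
  m (mass): kg
  v (velocity): m/s

Multiplying the contributions: [kg] · [m/s]
Adding exponents of each base unit: kg: 1, m: 1, s: -1
SI base units of momentum: kg·m/s

Answer: kg·m/s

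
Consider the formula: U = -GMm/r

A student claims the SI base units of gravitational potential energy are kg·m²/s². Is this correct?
Units of each symbol in U = -GMm/r:
  G (gravitational constant): m³/(kg·s²)
  M (mass): kg
  m (mass): kg
  r (distance): m  → in the denominator, contributes 1/m
  The minus sign does not affect the units.

Multiplying the contributions: [m³/(kg·s²)] · [kg] · [kg] · [1/m]
Adding exponents of each base unit: kg: 1, m: 2, s: -2
SI base units of gravitational potential energy: kg·m²/s²

The claimed units kg·m²/s² match the derived units, so the claim is correct.

Answer: Yes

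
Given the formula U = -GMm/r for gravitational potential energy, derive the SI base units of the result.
Units of each symbol in U = -GMm/r:
  G (gravitational constant): m³/(kg·s²)
  M (mass): kg
  m (mass): kg
  r (distance): m  → in the denominator, contributes 1/m
  The minus sign does not affect the units.

Multiplying the contributions: [m³/(kg·s²)] · [kg] · [kg] · [1/m]
Adding exponents of each base unit: kg: 1, m: 2, s: -2
SI base units of gravitational potential energy: kg·m²/s²

Answer: kg·m²/s²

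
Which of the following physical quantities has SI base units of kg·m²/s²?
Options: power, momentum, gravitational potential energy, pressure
Checking the SI base units of each option:
  power (P = W/t): kg·m²/s³  ✗
  momentum (p = mv): kg·m/s  ✗
  gravitational potential energy (U = -GMm/r): kg·m²/s²  ✓ matches
  pressure (P = F/A): kg/(m·s²)  ✗

Only gravitational potential energy has units kg·m²/s².

Answer: gravitational potential energy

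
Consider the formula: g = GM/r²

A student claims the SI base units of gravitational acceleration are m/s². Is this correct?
Units of each symbol in g = GM/r²:
  G (gravitational constant): m³/(kg·s²)
  M (mass): kg
  r (distance): m  → to the power 2 in the denominator, contributes 1/m²

Multiplying the contributions: [m³/(kg·s²)] · [kg] · [1/m²]
Adding exponents of each base unit: m: 1, s: -2
SI base units of gravitational acceleration: m/s²

The claimed units m/s² match the derived units, so the claim is correct.

Answer: Yes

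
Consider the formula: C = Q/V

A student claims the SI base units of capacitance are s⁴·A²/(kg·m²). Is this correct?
Units of each symbol in C = Q/V:
  Q (charge, in coulombs): s·A
  V (voltage, in volts): kg·m²/(s³·A)  → in the denominator, contributes s³·A/(kg·m²)

Multiplying the contributions: [s·A] · [s³·A/(kg·m²)]
Adding exponents of each base unit: kg: -1, m: -2, s: 4, A: 2
SI base units of capacitance: s⁴·A²/(kg·m²)

The claimed units s⁴·A²/(kg·m²) match the derived units, so the claim is correct.

Answer: Yes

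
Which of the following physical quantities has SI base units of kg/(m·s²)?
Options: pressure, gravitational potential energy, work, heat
Checking the SI base units of each option:
  pressure (P = F/A): kg/(m·s²)  ✓ matches
  gravitational potential energy (U = -GMm/r): kg·m²/s²  ✗
  work (W = Fd): kg·m²/s²  ✗
  heat (Q = mcΔT): kg·m²/s²  ✗

Only pressure has units kg/(m·s²).

Answer: pressure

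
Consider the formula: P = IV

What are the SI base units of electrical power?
Units of each symbol in P = IV:
  I (current): A
  V (voltage, in volts): kg·m²/(s³·A)

Multiplying the contributions: [A] · [kg·m²/(s³·A)]
Adding exponents of each base unit: kg: 1, m: 2, s: -3
SI base units of electrical power: kg·m²/s³

Answer: kg·m²/s³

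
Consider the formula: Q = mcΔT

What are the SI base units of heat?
Units of each symbol in Q = mcΔT:
  m (mass): kg
  c (specific heat capacity, in J/(kg·K)): m²/(s²·K)
  ΔT (temperature change): K

Multiplying the contributions: [kg] · [m²/(s²·K)] · [K]
Adding exponents of each base unit: kg: 1, m: 2, s: -2
SI base units of heat: kg·m²/s²

Answer: kg·m²/s²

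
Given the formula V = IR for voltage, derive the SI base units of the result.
Units of each symbol in V = IR:
  I (current): A
  R (resistance, in ohms): kg·m²/(s³·A²)

Multiplying the contributions: [A] · [kg·m²/(s³·A²)]
Adding exponents of each base unit: kg: 1, m: 2, s: -3, A: -1
SI base units of voltage: kg·m²/(s³·A)

Answer: kg·m²/(s³·A)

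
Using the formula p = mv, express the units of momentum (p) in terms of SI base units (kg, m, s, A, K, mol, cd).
Units of each symbol in p = mv:
  m (mass): kg
  v (velocity): m/s

Multiplying the contributions: [kg] · [m/s]
Adding exponents of each base unit: kg: 1, m: 1, s: -1
SI base units of momentum: kg·m/s

Answer: kg·m/s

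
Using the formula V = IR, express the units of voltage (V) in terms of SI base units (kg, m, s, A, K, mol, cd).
Units of each symbol in V = IR:
  I (current): A
  R (resistance, in ohms): kg·m²/(s³·A²)

Multiplying the contributions: [A] · [kg·m²/(s³·A²)]
Adding exponents of each base unit: kg: 1, m: 2, s: -3, A: -1
SI base units of voltage: kg·m²/(s³·A)

Answer: kg·m²/(s³·A)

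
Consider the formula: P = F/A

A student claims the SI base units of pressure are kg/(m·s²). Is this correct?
Units of each symbol in P = F/A:
  F (force): kg·m/s²
  A (area): m²  → in the denominator, contributes 1/m²

Multiplying the contributions: [kg·m/s²] · [1/m²]
Adding exponents of each base unit: kg: 1, m: -1, s: -2
SI base units of pressure: kg/(m·s²)

The claimed units kg/(m·s²) match the derived units, so the claim is correct.

Answer: Yes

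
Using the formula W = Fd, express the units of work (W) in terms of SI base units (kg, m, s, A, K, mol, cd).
Units of each symbol in W = Fd:
  F (force): kg·m/s²
  d (displacement): m

Multiplying the contributions: [kg·m/s²] · [m]
Adding exponents of each base unit: kg: 1, m: 2, s: -2
SI base units of work: kg·m²/s²

Answer: kg·m²/s²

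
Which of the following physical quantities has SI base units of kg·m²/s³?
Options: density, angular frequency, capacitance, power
Checking the SI base units of each option:
  density (ρ = m/V): kg/m³  ✗
  angular frequency (ω = 2πf): 1/s  ✗
  capacitance (C = Q/V): s⁴·A²/(kg·m²)  ✗
  power (P = W/t): kg·m²/s³  ✓ matches

Only power has units kg·m²/s³.

Answer: power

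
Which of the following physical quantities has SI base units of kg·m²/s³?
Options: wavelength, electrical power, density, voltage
Checking the SI base units of each option:
  wavelength (λ = v/f): m  ✗
  electrical power (P = IV): kg·m²/s³  ✓ matches
  density (ρ = m/V): kg/m³  ✗
  voltage (V = IR): kg·m²/(s³·A)  ✗

Only electrical power has units kg·m²/s³.

Answer: electrical power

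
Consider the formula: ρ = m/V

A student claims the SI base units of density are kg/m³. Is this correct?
Units of each symbol in ρ = m/V:
  m (mass): kg
  V (volume): m³  → in the denominator, contributes 1/m³

Multiplying the contributions: [kg] · [1/m³]
Adding exponents of each base unit: kg: 1, m: -3
SI base units of density: kg/m³

The claimed units kg/m³ match the derived units, so the claim is correct.

Answer: Yes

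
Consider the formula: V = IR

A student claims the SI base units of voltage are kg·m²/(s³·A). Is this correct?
Units of each symbol in V = IR:
  I (current): A
  R (resistance, in ohms): kg·m²/(s³·A²)

Multiplying the contributions: [A] · [kg·m²/(s³·A²)]
Adding exponents of each base unit: kg: 1, m: 2, s: -3, A: -1
SI base units of voltage: kg·m²/(s³·A)

The claimed units kg·m²/(s³·A) match the derived units, so the claim is correct.

Answer: Yes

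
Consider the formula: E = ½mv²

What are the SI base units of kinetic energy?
Units of each symbol in E = ½mv²:
  m (mass): kg
  v (speed): m/s  → to the power 2, contributes m²/s²
  The factor ½ is dimensionless.

Multiplying the contributions: [kg] · [m²/s²]
Adding exponents of each base unit: kg: 1, m: 2, s: -2
SI base units of kinetic energy: kg·m²/s²

Answer: kg·m²/s²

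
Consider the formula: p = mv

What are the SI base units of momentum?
Units of each symbol in p = mv:
  m (mass): kg
  v (velocity): m/s

Multiplying the contributions: [kg] · [m/s]
Adding exponents of each base unit: kg: 1, m: 1, s: -1
SI base units of momentum: kg·m/s

Answer: kg·m/s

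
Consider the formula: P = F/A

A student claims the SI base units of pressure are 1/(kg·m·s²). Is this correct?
Units of each symbol in P = F/A:
  F (force): kg·m/s²
  A (area): m²  → in the denominator, contributes 1/m²

Multiplying the contributions: [kg·m/s²] · [1/m²]
Adding exponents of each base unit: kg: 1, m: -1, s: -2
SI base units of pressure: kg/(m·s²)

The claimed units 1/(kg·m·s²) (exponents kg: -1, m: -1, s: -2) do not match the derived units kg/(m·s²) (exponents kg: 1, m: -1, s: -2), so the claim is incorrect.

Answer: No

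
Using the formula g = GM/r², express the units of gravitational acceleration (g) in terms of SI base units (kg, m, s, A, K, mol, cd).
Units of each symbol in g = GM/r²:
  G (gravitational constant): m³/(kg·s²)
  M (mass): kg
  r (distance): m  → to the power 2 in the denominator, contributes 1/m²

Multiplying the contributions: [m³/(kg·s²)] · [kg] · [1/m²]
Adding exponents of each base unit: m: 1, s: -2
SI base units of gravitational acceleration: m/s²

Answer: m/s²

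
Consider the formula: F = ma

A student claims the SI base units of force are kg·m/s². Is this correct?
Units of each symbol in F = ma:
  m (mass): kg
  a (acceleration): m/s²

Multiplying the contributions: [kg] · [m/s²]
Adding exponents of each base unit: kg: 1, m: 1, s: -2
SI base units of force: kg·m/s²

The claimed units kg·m/s² match the derived units, so the claim is correct.

Answer: Yes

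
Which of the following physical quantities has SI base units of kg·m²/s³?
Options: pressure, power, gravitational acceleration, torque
Checking the SI base units of each option:
  pressure (P = F/A): kg/(m·s²)  ✗
  power (P = W/t): kg·m²/s³  ✓ matches
  gravitational acceleration (g = GM/r²): m/s²  ✗
  torque (τ = Fr): kg·m²/s²  ✗

Only power has units kg·m²/s³.

Answer: power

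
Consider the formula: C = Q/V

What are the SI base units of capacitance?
Units of each symbol in C = Q/V:
  Q (charge, in coulombs): s·A
  V (voltage, in volts): kg·m²/(s³·A)  → in the denominator, contributes s³·A/(kg·m²)

Multiplying the contributions: [s·A] · [s³·A/(kg·m²)]
Adding exponents of each base unit: kg: -1, m: -2, s: 4, A: 2
SI base units of capacitance: s⁴·A²/(kg·m²)

Answer: s⁴·A²/(kg·m²)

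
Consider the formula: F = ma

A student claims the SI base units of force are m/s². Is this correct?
Units of each symbol in F = ma:
  m (mass): kg
  a (acceleration): m/s²

Multiplying the contributions: [kg] · [m/s²]
Adding exponents of each base unit: kg: 1, m: 1, s: -2
SI base units of force: kg·m/s²

The claimed units m/s² (exponents m: 1, s: -2) do not match the derived units kg·m/s² (exponents kg: 1, m: 1, s: -2), so the claim is incorrect.

Answer: No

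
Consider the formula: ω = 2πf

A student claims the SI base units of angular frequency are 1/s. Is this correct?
Units of each symbol in ω = 2πf:
  f (frequency): 1/s
  The factor 2π is dimensionless.

Multiplying the contributions: [1/s]
Adding exponents of each base unit: s: -1
SI base units of angular frequency: 1/s

The claimed units 1/s match the derived units, so the claim is correct.

Answer: Yes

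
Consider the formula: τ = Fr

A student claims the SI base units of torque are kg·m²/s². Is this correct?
Units of each symbol in τ = Fr:
  F (force): kg·m/s²
  r (lever arm): m

Multiplying the contributions: [kg·m/s²] · [m]
Adding exponents of each base unit: kg: 1, m: 2, s: -2
SI base units of torque: kg·m²/s²

The claimed units kg·m²/s² match the derived units, so the claim is correct.

Answer: Yes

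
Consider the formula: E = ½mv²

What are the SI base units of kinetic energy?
Units of each symbol in E = ½mv²:
  m (mass): kg
  v (speed): m/s  → to the power 2, contributes m²/s²
  The factor ½ is dimensionless.

Multiplying the contributions: [kg] · [m²/s²]
Adding exponents of each base unit: kg: 1, m: 2, s: -2
SI base units of kinetic energy: kg·m²/s²

Answer: kg·m²/s²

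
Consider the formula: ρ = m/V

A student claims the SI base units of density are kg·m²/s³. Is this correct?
Units of each symbol in ρ = m/V:
  m (mass): kg
  V (volume): m³  → in the denominator, contributes 1/m³

Multiplying the contributions: [kg] · [1/m³]
Adding exponents of each base unit: kg: 1, m: -3
SI base units of density: kg/m³

The claimed units kg·m²/s³ (exponents kg: 1, m: 2, s: -3) do not match the derived units kg/m³ (exponents kg: 1, m: -3), so the claim is incorrect.

Answer: No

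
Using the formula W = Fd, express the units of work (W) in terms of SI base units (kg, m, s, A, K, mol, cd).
Units of each symbol in W = Fd:
  F (force): kg·m/s²
  d (displacement): m

Multiplying the contributions: [kg·m/s²] · [m]
Adding exponents of each base unit: kg: 1, m: 2, s: -2
SI base units of work: kg·m²/s²

Answer: kg·m²/s²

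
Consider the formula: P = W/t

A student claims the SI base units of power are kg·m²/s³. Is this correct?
Units of each symbol in P = W/t:
  W (work): kg·m²/s²
  t (time): s  → in the denominator, contributes 1/s

Multiplying the contributions: [kg·m²/s²] · [1/s]
Adding exponents of each base unit: kg: 1, m: 2, s: -3
SI base units of power: kg·m²/s³

The claimed units kg·m²/s³ match the derived units, so the claim is correct.

Answer: Yes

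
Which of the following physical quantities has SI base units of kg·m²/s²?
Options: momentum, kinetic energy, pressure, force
Checking the SI base units of each option:
  momentum (p = mv): kg·m/s  ✗
  kinetic energy (E = ½mv²): kg·m²/s²  ✓ matches
  pressure (P = F/A): kg/(m·s²)  ✗
  force (F = ma): kg·m/s²  ✗

Only kinetic energy has units kg·m²/s².

Answer: kinetic energy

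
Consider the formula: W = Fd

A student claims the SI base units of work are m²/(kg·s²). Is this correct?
Units of each symbol in W = Fd:
  F (force): kg·m/s²
  d (displacement): m

Multiplying the contributions: [kg·m/s²] · [m]
Adding exponents of each base unit: kg: 1, m: 2, s: -2
SI base units of work: kg·m²/s²

The claimed units m²/(kg·s²) (exponents kg: -1, m: 2, s: -2) do not match the derived units kg·m²/s² (exponents kg: 1, m: 2, s: -2), so the claim is incorrect.

Answer: No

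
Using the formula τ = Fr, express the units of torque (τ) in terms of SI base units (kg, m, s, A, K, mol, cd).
Units of each symbol in τ = Fr:
  F (force): kg·m/s²
  r (lever arm): m

Multiplying the contributions: [kg·m/s²] · [m]
Adding exponents of each base unit: kg: 1, m: 2, s: -2
SI base units of torque: kg·m²/s²

Answer: kg·m²/s²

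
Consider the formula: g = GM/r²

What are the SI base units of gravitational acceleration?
Units of each symbol in g = GM/r²:
  G (gravitational constant): m³/(kg·s²)
  M (mass): kg
  r (distance): m  → to the power 2 in the denominator, contributes 1/m²

Multiplying the contributions: [m³/(kg·s²)] · [kg] · [1/m²]
Adding exponents of each base unit: m: 1, s: -2
SI base units of gravitational acceleration: m/s²

Answer: m/s²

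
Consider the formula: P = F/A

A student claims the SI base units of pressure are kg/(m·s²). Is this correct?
Units of each symbol in P = F/A:
  F (force): kg·m/s²
  A (area): m²  → in the denominator, contributes 1/m²

Multiplying the contributions: [kg·m/s²] · [1/m²]
Adding exponents of each base unit: kg: 1, m: -1, s: -2
SI base units of pressure: kg/(m·s²)

The claimed units kg/(m·s²) match the derived units, so the claim is correct.

Answer: Yes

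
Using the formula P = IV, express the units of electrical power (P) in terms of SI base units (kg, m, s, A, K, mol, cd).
Units of each symbol in P = IV:
  I (current): A
  V (voltage, in volts): kg·m²/(s³·A)

Multiplying the contributions: [A] · [kg·m²/(s³·A)]
Adding exponents of each base unit: kg: 1, m: 2, s: -3
SI base units of electrical power: kg·m²/s³

Answer: kg·m²/s³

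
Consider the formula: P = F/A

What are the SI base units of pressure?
Units of each symbol in P = F/A:
  F (force): kg·m/s²
  A (area): m²  → in the denominator, contributes 1/m²

Multiplying the contributions: [kg·m/s²] · [1/m²]
Adding exponents of each base unit: kg: 1, m: -1, s: -2
SI base units of pressure: kg/(m·s²)

Answer: kg/(m·s²)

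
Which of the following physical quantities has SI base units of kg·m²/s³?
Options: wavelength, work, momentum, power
Checking the SI base units of each option:
  wavelength (λ = v/f): m  ✗
  work (W = Fd): kg·m²/s²  ✗
  momentum (p = mv): kg·m/s  ✗
  power (P = W/t): kg·m²/s³  ✓ matches

Only power has units kg·m²/s³.

Answer: power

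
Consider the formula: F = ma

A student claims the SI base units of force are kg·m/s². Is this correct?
Units of each symbol in F = ma:
  m (mass): kg
  a (acceleration): m/s²

Multiplying the contributions: [kg] · [m/s²]
Adding exponents of each base unit: kg: 1, m: 1, s: -2
SI base units of force: kg·m/s²

The claimed units kg·m/s² match the derived units, so the claim is correct.

Answer: Yes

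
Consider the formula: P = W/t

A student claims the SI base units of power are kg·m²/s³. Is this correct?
Units of each symbol in P = W/t:
  W (work): kg·m²/s²
  t (time): s  → in the denominator, contributes 1/s

Multiplying the contributions: [kg·m²/s²] · [1/s]
Adding exponents of each base unit: kg: 1, m: 2, s: -3
SI base units of power: kg·m²/s³

The claimed units kg·m²/s³ match the derived units, so the claim is correct.

Answer: Yes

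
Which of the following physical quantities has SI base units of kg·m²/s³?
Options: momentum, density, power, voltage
Checking the SI base units of each option:
  momentum (p = mv): kg·m/s  ✗
  density (ρ = m/V): kg/m³  ✗
  power (P = W/t): kg·m²/s³  ✓ matches
  voltage (V = IR): kg·m²/(s³·A)  ✗

Only power has units kg·m²/s³.

Answer: power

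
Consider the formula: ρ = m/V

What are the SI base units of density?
Units of each symbol in ρ = m/V:
  m (mass): kg
  V (volume): m³  → in the denominator, contributes 1/m³

Multiplying the contributions: [kg] · [1/m³]
Adding exponents of each base unit: kg: 1, m: -3
SI base units of density: kg/m³

Answer: kg/m³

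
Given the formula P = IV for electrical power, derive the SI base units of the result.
Units of each symbol in P = IV:
  I (current): A
  V (voltage, in volts): kg·m²/(s³·A)

Multiplying the contributions: [A] · [kg·m²/(s³·A)]
Adding exponents of each base unit: kg: 1, m: 2, s: -3
SI base units of electrical power: kg·m²/s³

Answer: kg·m²/s³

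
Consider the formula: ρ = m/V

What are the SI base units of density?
Units of each symbol in ρ = m/V:
  m (mass): kg
  V (volume): m³  → in the denominator, contributes 1/m³

Multiplying the contributions: [kg] · [1/m³]
Adding exponents of each base unit: kg: 1, m: -3
SI base units of density: kg/m³

Answer: kg/m³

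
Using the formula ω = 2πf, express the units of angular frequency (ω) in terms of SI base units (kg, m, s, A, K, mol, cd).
Units of each symbol in ω = 2πf:
  f (frequency): 1/s
  The factor 2π is dimensionless.

Multiplying the contributions: [1/s]
Adding exponents of each base unit: s: -1
SI base units of angular frequency: 1/s

Answer: 1/s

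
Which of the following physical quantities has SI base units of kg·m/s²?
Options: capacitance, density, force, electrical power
Checking the SI base units of each option:
  capacitance (C = Q/V): s⁴·A²/(kg·m²)  ✗
  density (ρ = m/V): kg/m³  ✗
  force (F = ma): kg·m/s²  ✓ matches
  electrical power (P = IV): kg·m²/s³  ✗

Only force has units kg·m/s².

Answer: force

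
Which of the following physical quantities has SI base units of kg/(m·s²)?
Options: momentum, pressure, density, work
Checking the SI base units of each option:
  momentum (p = mv): kg·m/s  ✗
  pressure (P = F/A): kg/(m·s²)  ✓ matches
  density (ρ = m/V): kg/m³  ✗
  work (W = Fd): kg·m²/s²  ✗

Only pressure has units kg/(m·s²).

Answer: pressure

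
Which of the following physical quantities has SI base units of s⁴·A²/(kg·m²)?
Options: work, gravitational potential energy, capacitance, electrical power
Checking the SI base units of each option:
  work (W = Fd): kg·m²/s²  ✗
  gravitational potential energy (U = -GMm/r): kg·m²/s²  ✗
  capacitance (C = Q/V): s⁴·A²/(kg·m²)  ✓ matches
  electrical power (P = IV): kg·m²/s³  ✗

Only capacitance has units s⁴·A²/(kg·m²).

Answer: capacitance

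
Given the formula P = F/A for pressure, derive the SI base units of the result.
Units of each symbol in P = F/A:
  F (force): kg·m/s²
  A (area): m²  → in the denominator, contributes 1/m²

Multiplying the contributions: [kg·m/s²] · [1/m²]
Adding exponents of each base unit: kg: 1, m: -1, s: -2
SI base units of pressure: kg/(m·s²)

Answer: kg/(m·s²)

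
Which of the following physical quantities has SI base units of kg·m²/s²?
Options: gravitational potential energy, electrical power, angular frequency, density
Checking the SI base units of each option:
  gravitational potential energy (U = -GMm/r): kg·m²/s²  ✓ matches
  electrical power (P = IV): kg·m²/s³  ✗
  angular frequency (ω = 2πf): 1/s  ✗
  density (ρ = m/V): kg/m³  ✗

Only gravitational potential energy has units kg·m²/s².

Answer: gravitational potential energy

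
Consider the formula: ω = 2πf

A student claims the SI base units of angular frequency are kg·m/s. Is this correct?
Units of each symbol in ω = 2πf:
  f (frequency): 1/s
  The factor 2π is dimensionless.

Multiplying the contributions: [1/s]
Adding exponents of each base unit: s: -1
SI base units of angular frequency: 1/s

The claimed units kg·m/s (exponents kg: 1, m: 1, s: -1) do not match the derived units 1/s (exponents s: -1), so the claim is incorrect.

Answer: No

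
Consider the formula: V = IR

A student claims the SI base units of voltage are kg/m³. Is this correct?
Units of each symbol in V = IR:
  I (current): A
  R (resistance, in ohms): kg·m²/(s³·A²)

Multiplying the contributions: [A] · [kg·m²/(s³·A²)]
Adding exponents of each base unit: kg: 1, m: 2, s: -3, A: -1
SI base units of voltage: kg·m²/(s³·A)

The claimed units kg/m³ (exponents kg: 1, m: -3) do not match the derived units kg·m²/(s³·A) (exponents kg: 1, m: 2, s: -3, A: -1), so the claim is incorrect.

Answer: No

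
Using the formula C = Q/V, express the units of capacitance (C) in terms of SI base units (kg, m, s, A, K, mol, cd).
Units of each symbol in C = Q/V:
  Q (charge, in coulombs): s·A
  V (voltage, in volts): kg·m²/(s³·A)  → in the denominator, contributes s³·A/(kg·m²)

Multiplying the contributions: [s·A] · [s³·A/(kg·m²)]
Adding exponents of each base unit: kg: -1, m: -2, s: 4, A: 2
SI base units of capacitance: s⁴·A²/(kg·m²)

Answer: s⁴·A²/(kg·m²)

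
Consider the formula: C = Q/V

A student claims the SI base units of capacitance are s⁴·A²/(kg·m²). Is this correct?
Units of each symbol in C = Q/V:
  Q (charge, in coulombs): s·A
  V (voltage, in volts): kg·m²/(s³·A)  → in the denominator, contributes s³·A/(kg·m²)

Multiplying the contributions: [s·A] · [s³·A/(kg·m²)]
Adding exponents of each base unit: kg: -1, m: -2, s: 4, A: 2
SI base units of capacitance: s⁴·A²/(kg·m²)

The claimed units s⁴·A²/(kg·m²) match the derived units, so the claim is correct.

Answer: Yes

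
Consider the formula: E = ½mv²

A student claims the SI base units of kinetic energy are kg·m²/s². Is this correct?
Units of each symbol in E = ½mv²:
  m (mass): kg
  v (speed): m/s  → to the power 2, contributes m²/s²
  The factor ½ is dimensionless.

Multiplying the contributions: [kg] · [m²/s²]
Adding exponents of each base unit: kg: 1, m: 2, s: -2
SI base units of kinetic energy: kg·m²/s²

The claimed units kg·m²/s² match the derived units, so the claim is correct.

Answer: Yes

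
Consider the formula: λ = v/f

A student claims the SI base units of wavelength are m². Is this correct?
Units of each symbol in λ = v/f:
  v (wave speed): m/s
  f (frequency): 1/s  → in the denominator, contributes s

Multiplying the contributions: [m/s] · [s]
Adding exponents of each base unit: m: 1
SI base units of wavelength: m

The claimed units m² (exponents m: 2) do not match the derived units m (exponents m: 1), so the claim is incorrect.

Answer: No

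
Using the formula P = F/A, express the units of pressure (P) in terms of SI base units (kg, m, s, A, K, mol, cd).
Units of each symbol in P = F/A:
  F (force): kg·m/s²
  A (area): m²  → in the denominator, contributes 1/m²

Multiplying the contributions: [kg·m/s²] · [1/m²]
Adding exponents of each base unit: kg: 1, m: -1, s: -2
SI base units of pressure: kg/(m·s²)

Answer: kg/(m·s²)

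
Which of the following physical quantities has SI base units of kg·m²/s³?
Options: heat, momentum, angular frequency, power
Checking the SI base units of each option:
  heat (Q = mcΔT): kg·m²/s²  ✗
  momentum (p = mv): kg·m/s  ✗
  angular frequency (ω = 2πf): 1/s  ✗
  power (P = W/t): kg·m²/s³  ✓ matches

Only power has units kg·m²/s³.

Answer: power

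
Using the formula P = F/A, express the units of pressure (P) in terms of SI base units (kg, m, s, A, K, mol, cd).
Units of each symbol in P = F/A:
  F (force): kg·m/s²
  A (area): m²  → in the denominator, contributes 1/m²

Multiplying the contributions: [kg·m/s²] · [1/m²]
Adding exponents of each base unit: kg: 1, m: -1, s: -2
SI base units of pressure: kg/(m·s²)

Answer: kg/(m·s²)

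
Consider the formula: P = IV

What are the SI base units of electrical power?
Units of each symbol in P = IV:
  I (current): A
  V (voltage, in volts): kg·m²/(s³·A)

Multiplying the contributions: [A] · [kg·m²/(s³·A)]
Adding exponents of each base unit: kg: 1, m: 2, s: -3
SI base units of electrical power: kg·m²/s³

Answer: kg·m²/s³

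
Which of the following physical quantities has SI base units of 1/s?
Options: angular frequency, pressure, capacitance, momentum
Checking the SI base units of each option:
  angular frequency (ω = 2πf): 1/s  ✓ matches
  pressure (P = F/A): kg/(m·s²)  ✗
  capacitance (C = Q/V): s⁴·A²/(kg·m²)  ✗
  momentum (p = mv): kg·m/s  ✗

Only angular frequency has units 1/s.

Answer: angular frequency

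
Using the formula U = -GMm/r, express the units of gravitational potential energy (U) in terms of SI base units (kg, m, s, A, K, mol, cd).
Units of each symbol in U = -GMm/r:
  G (gravitational constant): m³/(kg·s²)
  M (mass): kg
  m (mass): kg
  r (distance): m  → in the denominator, contributes 1/m
  The minus sign does not affect the units.

Multiplying the contributions: [m³/(kg·s²)] · [kg] · [kg] · [1/m]
Adding exponents of each base unit: kg: 1, m: 2, s: -2
SI base units of gravitational potential energy: kg·m²/s²

Answer: kg·m²/s²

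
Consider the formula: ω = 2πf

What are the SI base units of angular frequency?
Units of each symbol in ω = 2πf:
  f (frequency): 1/s
  The factor 2π is dimensionless.

Multiplying the contributions: [1/s]
Adding exponents of each base unit: s: -1
SI base units of angular frequency: 1/s

Answer: 1/s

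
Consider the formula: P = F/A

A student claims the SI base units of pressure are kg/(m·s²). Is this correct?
Units of each symbol in P = F/A:
  F (force): kg·m/s²
  A (area): m²  → in the denominator, contributes 1/m²

Multiplying the contributions: [kg·m/s²] · [1/m²]
Adding exponents of each base unit: kg: 1, m: -1, s: -2
SI base units of pressure: kg/(m·s²)

The claimed units kg/(m·s²) match the derived units, so the claim is correct.

Answer: Yes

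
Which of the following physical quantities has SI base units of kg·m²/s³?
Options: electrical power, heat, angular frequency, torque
Checking the SI base units of each option:
  electrical power (P = IV): kg·m²/s³  ✓ matches
  heat (Q = mcΔT): kg·m²/s²  ✗
  angular frequency (ω = 2πf): 1/s  ✗
  torque (τ = Fr): kg·m²/s²  ✗

Only electrical power has units kg·m²/s³.

Answer: electrical power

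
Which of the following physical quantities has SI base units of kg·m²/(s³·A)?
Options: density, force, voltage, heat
Checking the SI base units of each option:
  density (ρ = m/V): kg/m³  ✗
  force (F = ma): kg·m/s²  ✗
  voltage (V = IR): kg·m²/(s³·A)  ✓ matches
  heat (Q = mcΔT): kg·m²/s²  ✗

Only voltage has units kg·m²/(s³·A).

Answer: voltage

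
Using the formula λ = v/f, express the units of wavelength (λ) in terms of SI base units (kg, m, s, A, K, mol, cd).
Units of each symbol in λ = v/f:
  v (wave speed): m/s
  f (frequency): 1/s  → in the denominator, contributes s

Multiplying the contributions: [m/s] · [s]
Adding exponents of each base unit: m: 1
SI base units of wavelength: m

Answer: m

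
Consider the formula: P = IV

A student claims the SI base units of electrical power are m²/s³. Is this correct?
Units of each symbol in P = IV:
  I (current): A
  V (voltage, in volts): kg·m²/(s³·A)

Multiplying the contributions: [A] · [kg·m²/(s³·A)]
Adding exponents of each base unit: kg: 1, m: 2, s: -3
SI base units of electrical power: kg·m²/s³

The claimed units m²/s³ (exponents m: 2, s: -3) do not match the derived units kg·m²/s³ (exponents kg: 1, m: 2, s: -3), so the claim is incorrect.

Answer: No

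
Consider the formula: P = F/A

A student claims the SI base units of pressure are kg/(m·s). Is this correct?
Units of each symbol in P = F/A:
  F (force): kg·m/s²
  A (area): m²  → in the denominator, contributes 1/m²

Multiplying the contributions: [kg·m/s²] · [1/m²]
Adding exponents of each base unit: kg: 1, m: -1, s: -2
SI base units of pressure: kg/(m·s²)

The claimed units kg/(m·s) (exponents kg: 1, m: -1, s: -1) do not match the derived units kg/(m·s²) (exponents kg: 1, m: -1, s: -2), so the claim is incorrect.

Answer: No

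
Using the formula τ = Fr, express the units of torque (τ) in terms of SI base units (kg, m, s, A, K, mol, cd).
Units of each symbol in τ = Fr:
  F (force): kg·m/s²
  r (lever arm): m

Multiplying the contributions: [kg·m/s²] · [m]
Adding exponents of each base unit: kg: 1, m: 2, s: -2
SI base units of torque: kg·m²/s²

Answer: kg·m²/s²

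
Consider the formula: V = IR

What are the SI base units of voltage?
Units of each symbol in V = IR:
  I (current): A
  R (resistance, in ohms): kg·m²/(s³·A²)

Multiplying the contributions: [A] · [kg·m²/(s³·A²)]
Adding exponents of each base unit: kg: 1, m: 2, s: -3, A: -1
SI base units of voltage: kg·m²/(s³·A)

Answer: kg·m²/(s³·A)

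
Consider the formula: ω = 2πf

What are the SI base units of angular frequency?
Units of each symbol in ω = 2πf:
  f (frequency): 1/s
  The factor 2π is dimensionless.

Multiplying the contributions: [1/s]
Adding exponents of each base unit: s: -1
SI base units of angular frequency: 1/s

Answer: 1/s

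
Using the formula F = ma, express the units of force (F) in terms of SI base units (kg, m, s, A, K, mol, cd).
Units of each symbol in F = ma:
  m (mass): kg
  a (acceleration): m/s²

Multiplying the contributions: [kg] · [m/s²]
Adding exponents of each base unit: kg: 1, m: 1, s: -2
SI base units of force: kg·m/s²

Answer: kg·m/s²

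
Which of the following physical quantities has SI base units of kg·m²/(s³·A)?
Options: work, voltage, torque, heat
Checking the SI base units of each option:
  work (W = Fd): kg·m²/s²  ✗
  voltage (V = IR): kg·m²/(s³·A)  ✓ matches
  torque (τ = Fr): kg·m²/s²  ✗
  heat (Q = mcΔT): kg·m²/s²  ✗

Only voltage has units kg·m²/(s³·A).

Answer: voltage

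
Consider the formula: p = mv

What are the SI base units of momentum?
Units of each symbol in p = mv:
  m (mass): kg
  v (velocity): m/s

Multiplying the contributions: [kg] · [m/s]
Adding exponents of each base unit: kg: 1, m: 1, s: -1
SI base units of momentum: kg·m/s

Answer: kg·m/s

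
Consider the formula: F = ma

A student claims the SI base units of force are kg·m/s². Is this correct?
Units of each symbol in F = ma:
  m (mass): kg
  a (acceleration): m/s²

Multiplying the contributions: [kg] · [m/s²]
Adding exponents of each base unit: kg: 1, m: 1, s: -2
SI base units of force: kg·m/s²

The claimed units kg·m/s² match the derived units, so the claim is correct.

Answer: Yes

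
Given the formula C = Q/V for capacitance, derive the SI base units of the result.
Units of each symbol in C = Q/V:
  Q (charge, in coulombs): s·A
  V (voltage, in volts): kg·m²/(s³·A)  → in the denominator, contributes s³·A/(kg·m²)

Multiplying the contributions: [s·A] · [s³·A/(kg·m²)]
Adding exponents of each base unit: kg: -1, m: -2, s: 4, A: 2
SI base units of capacitance: s⁴·A²/(kg·m²)

Answer: s⁴·A²/(kg·m²)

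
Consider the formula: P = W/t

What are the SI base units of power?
Units of each symbol in P = W/t:
  W (work): kg·m²/s²
  t (time): s  → in the denominator, contributes 1/s

Multiplying the contributions: [kg·m²/s²] · [1/s]
Adding exponents of each base unit: kg: 1, m: 2, s: -3
SI base units of power: kg·m²/s³

Answer: kg·m²/s³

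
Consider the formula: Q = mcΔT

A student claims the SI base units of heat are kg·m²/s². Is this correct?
Units of each symbol in Q = mcΔT:
  m (mass): kg
  c (specific heat capacity, in J/(kg·K)): m²/(s²·K)
  ΔT (temperature change): K

Multiplying the contributions: [kg] · [m²/(s²·K)] · [K]
Adding exponents of each base unit: kg: 1, m: 2, s: -2
SI base units of heat: kg·m²/s²

The claimed units kg·m²/s² match the derived units, so the claim is correct.

Answer: Yes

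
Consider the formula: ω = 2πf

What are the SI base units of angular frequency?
Units of each symbol in ω = 2πf:
  f (frequency): 1/s
  The factor 2π is dimensionless.

Multiplying the contributions: [1/s]
Adding exponents of each base unit: s: -1
SI base units of angular frequency: 1/s

Answer: 1/s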